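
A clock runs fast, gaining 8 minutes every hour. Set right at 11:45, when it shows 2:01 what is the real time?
For every 60 true minutes, the faulty clock advances 68 minutes, so 1 faulty-clock minute corresponds to 60/68 true minutes.
From 11:45 to 2:01 on the faulty dial is 136 minutes.
True elapsed: 136 x 60/68 = 120 minutes = 2 hours.
True time: 11:45 + 2 hours = 1:45.

Final answer: 1:45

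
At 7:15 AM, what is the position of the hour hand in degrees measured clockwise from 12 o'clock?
The hour hand moves 30 degrees per hour and 0.5 degrees per minute.
At 7:15: (7) x 30 + 15 x 0.5 = 210 + 7.5 = 217.5 degrees

Final answer: 217.5 degrees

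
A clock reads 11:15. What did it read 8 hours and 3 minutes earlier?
Starting time: 11:15 = 675 total minutes past 12:00
Subtracting: 8 hours and 3 minutes = 483 minutes
675 - 483 = 192 minutes
= 3 hours and 12 minutes past 12:00 = 3:12

Final answer: 3:12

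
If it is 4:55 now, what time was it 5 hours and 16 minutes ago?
Starting time: 4:55 = 295 total minutes past 12:00
Subtracting: 5 hours and 16 minutes = 316 minutes
295 - 316 = -21 (negative, add 12 hours = 720) = 699 minutes
= 11 hours and 39 minutes past 12:00 = 11:39

Final answer: 11:39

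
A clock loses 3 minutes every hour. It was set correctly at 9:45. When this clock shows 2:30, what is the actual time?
For every 60 true minutes, the faulty clock advances 57 minutes, so 1 faulty-clock minute corresponds to 60/57 true minutes.
From 9:45 to 2:30 on the faulty dial is 285 minutes.
True elapsed: 285 x 60/57 = 300 minutes = 5 hours.
True time: 9:45 + 5 hours = 2:45.

Final answer: 2:45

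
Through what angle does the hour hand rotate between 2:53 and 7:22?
The hour hand moves 0.5 degrees per minute.
Time elapsed: 7:22 - 2:53 = 269 minutes
Angular displacement: 269 x 0.5 = 134.5 degrees

Final answer: 134.5 degrees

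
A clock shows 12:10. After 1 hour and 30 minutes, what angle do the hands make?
First find the time 1 hour and 30 minutes after 12:10.
Total minutes: 12 x 60 + 10 + 1 x 60 + 30 = 820.
820 mod 720 = 100 minutes = 1:40.
Now compute the angle at 1:40:
Hour hand: 1 x 30 + 40 x 0.5 = 50 degrees
Minute hand: 40 x 6 = 240 degrees
Difference: |50 - 240| = 190 degrees
Smaller angle: 360 - 190 = 170 degrees

Final answer: 170 degrees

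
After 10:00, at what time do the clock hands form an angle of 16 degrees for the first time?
At t minutes past 10:00, the hour hand is at 30 x 10 + 0.5t degrees and the minute hand is at 6t degrees.
The smaller angle between them is 16 degrees when |30H - 5.5t| = 16 or |30H - 5.5t| = 344.
With H = 10, solve 30 x 10 - 5.5t = +/- target for each target:
  t = (30 x 10 - 16) / 5.5 = 51.64
  t = (30 x 10 + 16) / 5.5 = 57.45
  t = (30 x 10 - 344) / 5.5 = -8 (outside (0, 60))
  t = (30 x 10 + 344) / 5.5 = 117.09 (outside (0, 60))
Valid solutions in (0, 60): {51.64, 57.45} minutes.
The first occurrence is t = 51.64 minutes.
The hands form a 16-degree angle at 51.64 minutes past 10:00.

Final answer: 51.64 minutes past 10:00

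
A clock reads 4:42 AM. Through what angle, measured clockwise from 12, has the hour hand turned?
The hour hand moves 30 degrees per hour and 0.5 degrees per minute.
At 4:42: (4) x 30 + 42 x 0.5 = 120 + 21 = 141 degrees

Final answer: 141 degrees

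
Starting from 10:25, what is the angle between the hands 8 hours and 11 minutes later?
First find the time 8 hours and 11 minutes after 10:25.
Total minutes: 10 x 60 + 25 + 8 x 60 + 11 = 1116.
1116 mod 720 = 396 minutes = 6:36.
Now compute the angle at 6:36:
Hour hand: 6 x 30 + 36 x 0.5 = 198 degrees
Minute hand: 36 x 6 = 216 degrees
Difference: |198 - 216| = 18 degrees
The angle is 18 degrees

Final answer: 18 degrees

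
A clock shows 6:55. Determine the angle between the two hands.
Hour hand position: 6 x 30 + 55 x 0.5 = 207.5 degrees
Minute hand position: 55 x 6 = 330 degrees
Difference: |207.5 - 330| = 122.5 degrees
The angle between the hands is 122.5 degrees

Final answer: 122.5 degrees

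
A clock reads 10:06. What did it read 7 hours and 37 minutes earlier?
Starting time: 10:06 = 606 total minutes past 12:00
Subtracting: 7 hours and 37 minutes = 457 minutes
606 - 457 = 149 minutes
= 2 hours and 29 minutes past 12:00 = 2:29

Final answer: 2:29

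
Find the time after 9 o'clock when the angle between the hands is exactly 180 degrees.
For hands to be 180 degrees apart: |30H - 5.5t| = 180
With H = 9: t = (30 x 9 + 180)/5.5 = 81.82 or t = (30 x 9 - 180)/5.5 = 16.36
First valid solution (0 < t < 60): t = 16.36 minutes
The hands are opposite at 16.36 minutes past 9:00.

Final answer: 16.36 minutes past 9:00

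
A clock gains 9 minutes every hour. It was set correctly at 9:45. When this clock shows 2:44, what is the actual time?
For every 60 true minutes, the faulty clock advances 69 minutes, so 1 faulty-clock minute corresponds to 60/69 true minutes.
From 9:45 to 2:44 on the faulty dial is 299 minutes.
True elapsed: 299 x 60/69 = 260 minutes = 4 hours and 20 minutes.
True time: 9:45 + 4 hours and 20 minutes = 2:05.

Final answer: 2:05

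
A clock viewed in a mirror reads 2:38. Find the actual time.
Reflection across the vertical (12-6) axis maps a hand at angle A degrees to (360 - A) degrees, which sends a reading of T minutes past 12:00 to (720 - T) minutes past 12:00.
Mirror reads 2:38 = 158 minutes past 12:00.
Actual time: (720 - 158) mod 720 = 562 minutes = 9:22.

Final answer: 9:22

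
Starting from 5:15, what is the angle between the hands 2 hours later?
First find the time 2 hours after 5:15.
Total minutes: 5 x 60 + 15 + 2 x 60 + 0 = 435.
435 mod 720 = 435 minutes = 7:15.
Now compute the angle at 7:15:
Hour hand: 7 x 30 + 15 x 0.5 = 217.5 degrees
Minute hand: 15 x 6 = 90 degrees
Difference: |217.5 - 90| = 127.5 degrees
The angle is 127.5 degrees

Final answer: 127.5 degrees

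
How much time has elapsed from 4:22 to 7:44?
From 4:22 to 7:44:
(7 x 60 + 44) - (4 x 60 + 22) = 464 - 262 = 202 minutes
= 3 hours and 22 minutes

Final answer: 3 hours and 22 minutes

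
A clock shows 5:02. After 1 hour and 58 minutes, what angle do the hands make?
First find the time 1 hour and 58 minutes after 5:02.
Total minutes: 5 x 60 + 2 + 1 x 60 + 58 = 420.
420 mod 720 = 420 minutes = 7:00.
Now compute the angle at 7:00:
Hour hand: 7 x 30 + 0 x 0.5 = 210 degrees
Minute hand: 0 x 6 = 0 degrees
Difference: |210 - 0| = 210 degrees
Smaller angle: 360 - 210 = 150 degrees

Final answer: 150 degrees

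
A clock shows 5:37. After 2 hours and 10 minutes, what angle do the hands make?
First find the time 2 hours and 10 minutes after 5:37.
Total minutes: 5 x 60 + 37 + 2 x 60 + 10 = 467.
467 mod 720 = 467 minutes = 7:47.
Now compute the angle at 7:47:
Hour hand: 7 x 30 + 47 x 0.5 = 233.5 degrees
Minute hand: 47 x 6 = 282 degrees
Difference: |233.5 - 282| = 48.5 degrees
The angle is 48.5 degrees

Final answer: 48.5 degrees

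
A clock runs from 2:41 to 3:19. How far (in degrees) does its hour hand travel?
The hour hand moves 0.5 degrees per minute.
Time elapsed: 3:19 - 2:41 = 38 minutes
Angular displacement: 38 x 0.5 = 19 degrees

Final answer: 19 degrees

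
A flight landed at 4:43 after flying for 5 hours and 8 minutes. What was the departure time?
Starting time: 4:43 = 283 total minutes past 12:00
Subtracting: 5 hours and 8 minutes = 308 minutes
283 - 308 = -25 (negative, add 12 hours = 720) = 695 minutes
= 11 hours and 35 minutes past 12:00 = 11:35

Final answer: 11:35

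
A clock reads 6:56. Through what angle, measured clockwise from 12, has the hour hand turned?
The hour hand moves 30 degrees per hour and 0.5 degrees per minute.
At 6:56: (6) x 30 + 56 x 0.5 = 180 + 28 = 208 degrees

Final answer: 208 degrees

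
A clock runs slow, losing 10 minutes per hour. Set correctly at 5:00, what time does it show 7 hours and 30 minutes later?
For every 60 true minutes, the faulty clock advances 60 - 10 = 50 minutes.
True elapsed: 7 hours and 30 minutes = 450 minutes.
Faulty clock advances: 450 x 50/60 = 375 minutes (drift: 75 minutes behind).
Shown time: 5:00 + 375 minutes = 11:15.

Final answer: 11:15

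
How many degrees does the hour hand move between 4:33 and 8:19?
The hour hand moves 0.5 degrees per minute.
Time elapsed: 8:19 - 4:33 = 226 minutes
Angular displacement: 226 x 0.5 = 113 degrees

Final answer: 113 degrees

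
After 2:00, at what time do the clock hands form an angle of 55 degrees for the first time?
At t minutes past 2:00, the hour hand is at 30 x 2 + 0.5t degrees and the minute hand is at 6t degrees.
The smaller angle between them is 55 degrees when |30H - 5.5t| = 55 or |30H - 5.5t| = 305.
With H = 2, solve 30 x 2 - 5.5t = +/- target for each target:
  t = (30 x 2 - 55) / 5.5 = 0.91
  t = (30 x 2 + 55) / 5.5 = 20.91
  t = (30 x 2 - 305) / 5.5 = -44.55 (outside (0, 60))
  t = (30 x 2 + 305) / 5.5 = 66.36 (outside (0, 60))
Valid solutions in (0, 60): {0.91, 20.91} minutes.
The first occurrence is t = 0.91 minutes.
The hands form a 55-degree angle at 0.91 minutes past 2:00.

Final answer: 0.91 minutes past 2:00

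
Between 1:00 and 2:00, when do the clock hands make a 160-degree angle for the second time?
At t minutes past 1:00, the hour hand is at 30 x 1 + 0.5t degrees and the minute hand is at 6t degrees.
The smaller angle between them is 160 degrees when |30H - 5.5t| = 160 or |30H - 5.5t| = 200.
With H = 1, solve 30 x 1 - 5.5t = +/- target for each target:
  t = (30 x 1 - 160) / 5.5 = -23.64 (outside (0, 60))
  t = (30 x 1 + 160) / 5.5 = 34.55
  t = (30 x 1 - 200) / 5.5 = -30.91 (outside (0, 60))
  t = (30 x 1 + 200) / 5.5 = 41.82
Valid solutions in (0, 60): {34.55, 41.82} minutes.
The second occurrence is t = 41.82 minutes.
The hands form a 160-degree angle at 41.82 minutes past 1:00.

Final answer: 41.82 minutes past 1:00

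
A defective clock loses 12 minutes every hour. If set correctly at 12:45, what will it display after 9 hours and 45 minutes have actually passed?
For every 60 true minutes, the faulty clock advances 60 - 12 = 48 minutes.
True elapsed: 9 hours and 45 minutes = 585 minutes.
Faulty clock advances: 585 x 48/60 = 468 minutes (drift: 117 minutes behind).
Shown time: 12:45 + 468 minutes = 8:33.

Final answer: 8:33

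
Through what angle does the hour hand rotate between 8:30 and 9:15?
The hour hand moves 0.5 degrees per minute.
Time elapsed: 9:15 - 8:30 = 45 minutes
Angular displacement: 45 x 0.5 = 22.5 degrees

Final answer: 22.5 degrees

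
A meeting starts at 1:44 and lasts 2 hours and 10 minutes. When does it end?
Starting time: 1:44
Adding 10 minutes to 44 minutes: 44 + 10 = 54 minutes
Adding 2 hours: 1 + 2 = 3
Final time: 3:54

Final answer: 3:54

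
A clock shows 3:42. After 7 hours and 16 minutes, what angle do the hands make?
First find the time 7 hours and 16 minutes after 3:42.
Total minutes: 3 x 60 + 42 + 7 x 60 + 16 = 658.
658 mod 720 = 658 minutes = 10:58.
Now compute the angle at 10:58:
Hour hand: 10 x 30 + 58 x 0.5 = 329 degrees
Minute hand: 58 x 6 = 348 degrees
Difference: |329 - 348| = 19 degrees
The angle is 19 degrees

Final answer: 19 degrees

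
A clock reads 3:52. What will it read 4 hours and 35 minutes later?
Starting time: 3:52
Adding 35 minutes to 52 minutes: 52 + 35 = 87 minutes = 1 hour and 27 minutes
Adding 4 hours: 3 + 4 + 1 (carry) = 8
Final time: 8:27

Final answer: 8:27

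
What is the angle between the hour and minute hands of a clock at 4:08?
Hour hand position: 4 x 30 + 8 x 0.5 = 124 degrees
Minute hand position: 8 x 6 = 48 degrees
Difference: |124 - 48| = 76 degrees
The angle between the hands is 76 degrees

Final answer: 76 degrees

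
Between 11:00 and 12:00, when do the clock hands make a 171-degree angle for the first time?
At t minutes past 11:00, the hour hand is at 30 x 11 + 0.5t degrees and the minute hand is at 6t degrees.
The smaller angle between them is 171 degrees when |30H - 5.5t| = 171 or |30H - 5.5t| = 189.
With H = 11, solve 30 x 11 - 5.5t = +/- target for each target:
  t = (30 x 11 - 171) / 5.5 = 28.91
  t = (30 x 11 + 171) / 5.5 = 91.09 (outside (0, 60))
  t = (30 x 11 - 189) / 5.5 = 25.64
  t = (30 x 11 + 189) / 5.5 = 94.36 (outside (0, 60))
Valid solutions in (0, 60): {25.64, 28.91} minutes.
The first occurrence is t = 25.64 minutes.
The hands form a 171-degree angle at 25.64 minutes past 11:00.

Final answer: 25.64 minutes past 11:00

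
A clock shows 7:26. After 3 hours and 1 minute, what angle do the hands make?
First find the time 3 hours and 1 minute after 7:26.
Total minutes: 7 x 60 + 26 + 3 x 60 + 1 = 627.
627 mod 720 = 627 minutes = 10:27.
Now compute the angle at 10:27:
Hour hand: 10 x 30 + 27 x 0.5 = 313.5 degrees
Minute hand: 27 x 6 = 162 degrees
Difference: |313.5 - 162| = 151.5 degrees
The angle is 151.5 degrees

Final answer: 151.5 degrees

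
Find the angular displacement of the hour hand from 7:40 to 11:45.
The hour hand moves 0.5 degrees per minute.
Time elapsed: 11:45 - 7:40 = 245 minutes
Angular displacement: 245 x 0.5 = 122.5 degrees

Final answer: 122.5 degrees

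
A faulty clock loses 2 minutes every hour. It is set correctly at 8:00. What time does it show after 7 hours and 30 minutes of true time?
For every 60 true minutes, the faulty clock advances 60 - 2 = 58 minutes.
True elapsed: 7 hours and 30 minutes = 450 minutes.
Faulty clock advances: 450 x 58/60 = 435 minutes (drift: 15 minutes behind).
Shown time: 8:00 + 435 minutes = 3:15.

Final answer: 3:15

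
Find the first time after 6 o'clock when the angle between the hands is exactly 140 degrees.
At t minutes past 6:00, the hour hand is at 30 x 6 + 0.5t degrees and the minute hand is at 6t degrees.
The smaller angle between them is 140 degrees when |30H - 5.5t| = 140 or |30H - 5.5t| = 220.
With H = 6, solve 30 x 6 - 5.5t = +/- target for each target:
  t = (30 x 6 - 140) / 5.5 = 7.27
  t = (30 x 6 + 140) / 5.5 = 58.18
  t = (30 x 6 - 220) / 5.5 = -7.27 (outside (0, 60))
  t = (30 x 6 + 220) / 5.5 = 72.73 (outside (0, 60))
Valid solutions in (0, 60): {7.27, 58.18} minutes.
The first occurrence is t = 7.27 minutes.
The hands form a 140-degree angle at 7.27 minutes past 6:00.

Final answer: 7.27 minutes past 6:00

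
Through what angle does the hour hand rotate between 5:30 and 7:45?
The hour hand moves 0.5 degrees per minute.
Time elapsed: 7:45 - 5:30 = 135 minutes
Angular displacement: 135 x 0.5 = 67.5 degrees

Final answer: 67.5 degrees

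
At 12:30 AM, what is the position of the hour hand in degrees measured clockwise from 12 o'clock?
The hour hand moves 30 degrees per hour and 0.5 degrees per minute.
At 12:30: (0) x 30 + 30 x 0.5 = 0 + 15 = 15 degrees

Final answer: 15 degrees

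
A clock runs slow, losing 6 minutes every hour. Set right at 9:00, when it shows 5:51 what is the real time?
For every 60 true minutes, the faulty clock advances 54 minutes, so 1 faulty-clock minute corresponds to 60/54 true minutes.
From 9:00 to 5:51 on the faulty dial is 531 minutes.
True elapsed: 531 x 60/54 = 590 minutes = 9 hours and 50 minutes.
True time: 9:00 + 9 hours and 50 minutes = 6:50.

Final answer: 6:50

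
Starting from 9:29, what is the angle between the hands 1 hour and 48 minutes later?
First find the time 1 hour and 48 minutes after 9:29.
Total minutes: 9 x 60 + 29 + 1 x 60 + 48 = 677.
677 mod 720 = 677 minutes = 11:17.
Now compute the angle at 11:17:
Hour hand: 11 x 30 + 17 x 0.5 = 338.5 degrees
Minute hand: 17 x 6 = 102 degrees
Difference: |338.5 - 102| = 236.5 degrees
Smaller angle: 360 - 236.5 = 123.5 degrees

Final answer: 123.5 degrees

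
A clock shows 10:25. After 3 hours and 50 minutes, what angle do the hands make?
First find the time 3 hours and 50 minutes after 10:25.
Total minutes: 10 x 60 + 25 + 3 x 60 + 50 = 855.
855 mod 720 = 135 minutes = 2:15.
Now compute the angle at 2:15:
Hour hand: 2 x 30 + 15 x 0.5 = 67.5 degrees
Minute hand: 15 x 6 = 90 degrees
Difference: |67.5 - 90| = 22.5 degrees
The angle is 22.5 degrees

Final answer: 22.5 degrees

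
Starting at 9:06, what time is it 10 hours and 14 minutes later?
Starting time: 9:06
Adding 14 minutes to 6 minutes: 6 + 14 = 20 minutes
Adding 10 hours: 9 + 10 = 19 - 12 = 7
Final time: 7:20

Final answer: 7:20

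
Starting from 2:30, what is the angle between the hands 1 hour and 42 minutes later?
First find the time 1 hour and 42 minutes after 2:30.
Total minutes: 2 x 60 + 30 + 1 x 60 + 42 = 252.
252 mod 720 = 252 minutes = 4:12.
Now compute the angle at 4:12:
Hour hand: 4 x 30 + 12 x 0.5 = 126 degrees
Minute hand: 12 x 6 = 72 degrees
Difference: |126 - 72| = 54 degrees
The angle is 54 degrees

Final answer: 54 degrees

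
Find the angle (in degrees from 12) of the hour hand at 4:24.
The hour hand moves 30 degrees per hour and 0.5 degrees per minute.
At 4:24: (4) x 30 + 24 x 0.5 = 120 + 12 = 132 degrees

Final answer: 132 degrees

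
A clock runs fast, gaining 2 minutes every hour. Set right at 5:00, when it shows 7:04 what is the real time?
For every 60 true minutes, the faulty clock advances 62 minutes, so 1 faulty-clock minute corresponds to 60/62 true minutes.
From 5:00 to 7:04 on the faulty dial is 124 minutes.
True elapsed: 124 x 60/62 = 120 minutes = 2 hours.
True time: 5:00 + 2 hours = 7:00.

Final answer: 7:00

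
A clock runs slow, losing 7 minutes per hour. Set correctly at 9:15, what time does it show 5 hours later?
For every 60 true minutes, the faulty clock advances 60 - 7 = 53 minutes.
True elapsed: 5 hours = 300 minutes.
Faulty clock advances: 300 x 53/60 = 265 minutes (drift: 35 minutes behind).
Shown time: 9:15 + 265 minutes = 1:40.

Final answer: 1:40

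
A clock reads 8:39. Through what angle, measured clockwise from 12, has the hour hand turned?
The hour hand moves 30 degrees per hour and 0.5 degrees per minute.
At 8:39: (8) x 30 + 39 x 0.5 = 240 + 19.5 = 259.5 degrees

Final answer: 259.5 degrees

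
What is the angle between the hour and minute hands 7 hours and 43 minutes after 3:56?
First find the time 7 hours and 43 minutes after 3:56.
Total minutes: 3 x 60 + 56 + 7 x 60 + 43 = 699.
699 mod 720 = 699 minutes = 11:39.
Now compute the angle at 11:39:
Hour hand: 11 x 30 + 39 x 0.5 = 349.5 degrees
Minute hand: 39 x 6 = 234 degrees
Difference: |349.5 - 234| = 115.5 degrees
The angle is 115.5 degrees

Final answer: 115.5 degrees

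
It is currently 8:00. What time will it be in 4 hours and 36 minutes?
Starting time: 8:00
Adding 36 minutes to 0 minutes: 0 + 36 = 36 minutes
Adding 4 hours: 8 + 4 = 12
Final time: 12:36

Final answer: 12:36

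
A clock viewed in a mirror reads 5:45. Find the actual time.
Reflection across the vertical (12-6) axis maps a hand at angle A degrees to (360 - A) degrees, which sends a reading of T minutes past 12:00 to (720 - T) minutes past 12:00.
Mirror reads 5:45 = 345 minutes past 12:00.
Actual time: (720 - 345) mod 720 = 375 minutes = 6:15.

Final answer: 6:15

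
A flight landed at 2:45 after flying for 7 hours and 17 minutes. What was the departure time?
Starting time: 2:45 = 165 total minutes past 12:00
Subtracting: 7 hours and 17 minutes = 437 minutes
165 - 437 = -272 (negative, add 12 hours = 720) = 448 minutes
= 7 hours and 28 minutes past 12:00 = 7:28

Final answer: 7:28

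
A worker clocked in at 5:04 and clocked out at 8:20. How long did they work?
From 5:04 to 8:20:
(8 x 60 + 20) - (5 x 60 + 4) = 500 - 304 = 196 minutes
= 3 hours and 16 minutes

Final answer: 3 hours and 16 minutes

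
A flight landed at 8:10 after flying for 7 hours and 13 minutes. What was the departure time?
Starting time: 8:10 = 490 total minutes past 12:00
Subtracting: 7 hours and 13 minutes = 433 minutes
490 - 433 = 57 minutes
= 57 minutes past 12:00 = 12:57

Final answer: 12:57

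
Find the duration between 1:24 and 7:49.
From 1:24 to 7:49:
(7 x 60 + 49) - (1 x 60 + 24) = 469 - 84 = 385 minutes
= 6 hours and 25 minutes

Final answer: 6 hours and 25 minutes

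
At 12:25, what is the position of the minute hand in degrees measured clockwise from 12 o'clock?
The minute hand moves 6 degrees per minute.
At 12:25: 25 x 6 = 150 degrees

Final answer: 150 degrees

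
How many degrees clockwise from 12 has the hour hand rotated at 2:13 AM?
The hour hand moves 30 degrees per hour and 0.5 degrees per minute.
At 2:13: (2) x 30 + 13 x 0.5 = 60 + 6.5 = 66.5 degrees

Final answer: 66.5 degrees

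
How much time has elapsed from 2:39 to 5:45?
From 2:39 to 5:45:
(5 x 60 + 45) - (2 x 60 + 39) = 345 - 159 = 186 minutes
= 3 hours and 6 minutes

Final answer: 3 hours and 6 minutes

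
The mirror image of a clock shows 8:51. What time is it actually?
Reflection across the vertical (12-6) axis maps a hand at angle A degrees to (360 - A) degrees, which sends a reading of T minutes past 12:00 to (720 - T) minutes past 12:00.
Mirror reads 8:51 = 531 minutes past 12:00.
Actual time: (720 - 531) mod 720 = 189 minutes = 3:09.

Final answer: 3:09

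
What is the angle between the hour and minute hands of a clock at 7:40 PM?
Hour hand position: 7 x 30 + 40 x 0.5 = 230 degrees
Minute hand position: 40 x 6 = 240 degrees
Difference: |230 - 240| = 10 degrees
The angle between the hands is 10 degrees

Final answer: 10 degrees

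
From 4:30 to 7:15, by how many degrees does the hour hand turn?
The hour hand moves 0.5 degrees per minute.
Time elapsed: 7:15 - 4:30 = 165 minutes
Angular displacement: 165 x 0.5 = 82.5 degrees

Final answer: 82.5 degrees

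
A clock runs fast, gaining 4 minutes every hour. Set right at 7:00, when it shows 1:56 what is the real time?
For every 60 true minutes, the faulty clock advances 64 minutes, so 1 faulty-clock minute corresponds to 60/64 true minutes.
From 7:00 to 1:56 on the faulty dial is 416 minutes.
True elapsed: 416 x 60/64 = 390 minutes = 6 hours and 30 minutes.
True time: 7:00 + 6 hours and 30 minutes = 1:30.

Final answer: 1:30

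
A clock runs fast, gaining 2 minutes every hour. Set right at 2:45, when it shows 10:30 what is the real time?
For every 60 true minutes, the faulty clock advances 62 minutes, so 1 faulty-clock minute corresponds to 60/62 true minutes.
From 2:45 to 10:30 on the faulty dial is 465 minutes.
True elapsed: 465 x 60/62 = 450 minutes = 7 hours and 30 minutes.
True time: 2:45 + 7 hours and 30 minutes = 10:15.

Final answer: 10:15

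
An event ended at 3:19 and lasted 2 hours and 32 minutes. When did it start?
Starting time: 3:19 = 199 total minutes past 12:00
Subtracting: 2 hours and 32 minutes = 152 minutes
199 - 152 = 47 minutes
= 47 minutes past 12:00 = 12:47

Final answer: 12:47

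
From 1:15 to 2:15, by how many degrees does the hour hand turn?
The hour hand moves 0.5 degrees per minute.
Time elapsed: 2:15 - 1:15 = 60 minutes
Angular displacement: 60 x 0.5 = 30 degrees

Final answer: 30 degrees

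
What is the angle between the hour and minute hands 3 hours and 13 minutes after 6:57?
First find the time 3 hours and 13 minutes after 6:57.
Total minutes: 6 x 60 + 57 + 3 x 60 + 13 = 610.
610 mod 720 = 610 minutes = 10:10.
Now compute the angle at 10:10:
Hour hand: 10 x 30 + 10 x 0.5 = 305 degrees
Minute hand: 10 x 6 = 60 degrees
Difference: |305 - 60| = 245 degrees
Smaller angle: 360 - 245 = 115 degrees

Final answer: 115 degrees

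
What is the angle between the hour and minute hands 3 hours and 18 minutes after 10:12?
First find the time 3 hours and 18 minutes after 10:12.
Total minutes: 10 x 60 + 12 + 3 x 60 + 18 = 810.
810 mod 720 = 90 minutes = 1:30.
Now compute the angle at 1:30:
Hour hand: 1 x 30 + 30 x 0.5 = 45 degrees
Minute hand: 30 x 6 = 180 degrees
Difference: |45 - 180| = 135 degrees
The angle is 135 degrees

Final answer: 135 degrees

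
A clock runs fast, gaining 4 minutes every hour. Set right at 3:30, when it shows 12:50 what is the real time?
For every 60 true minutes, the faulty clock advances 64 minutes, so 1 faulty-clock minute corresponds to 60/64 true minutes.
From 3:30 to 12:50 on the faulty dial is 560 minutes.
True elapsed: 560 x 60/64 = 525 minutes = 8 hours and 45 minutes.
True time: 3:30 + 8 hours and 45 minutes = 12:15.

Final answer: 12:15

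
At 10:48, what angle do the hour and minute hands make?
Hour hand position: 10 x 30 + 48 x 0.5 = 324 degrees
Minute hand position: 48 x 6 = 288 degrees
Difference: |324 - 288| = 36 degrees
The angle between the hands is 36 degrees

Final answer: 36 degrees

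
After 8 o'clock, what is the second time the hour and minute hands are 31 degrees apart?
At t minutes past 8:00, the hour hand is at 30 x 8 + 0.5t degrees and the minute hand is at 6t degrees.
The smaller angle between them is 31 degrees when |30H - 5.5t| = 31 or |30H - 5.5t| = 329.
With H = 8, solve 30 x 8 - 5.5t = +/- target for each target:
  t = (30 x 8 - 31) / 5.5 = 38
  t = (30 x 8 + 31) / 5.5 = 49.27
  t = (30 x 8 - 329) / 5.5 = -16.18 (outside (0, 60))
  t = (30 x 8 + 329) / 5.5 = 103.45 (outside (0, 60))
Valid solutions in (0, 60): {38, 49.27} minutes.
The second occurrence is t = 49.27 minutes.
The hands form a 31-degree angle at 49.27 minutes past 8:00.

Final answer: 49.27 minutes past 8:00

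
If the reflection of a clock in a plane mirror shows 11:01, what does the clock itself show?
Reflection across the vertical (12-6) axis maps a hand at angle A degrees to (360 - A) degrees, which sends a reading of T minutes past 12:00 to (720 - T) minutes past 12:00.
Mirror reads 11:01 = 661 minutes past 12:00.
Actual time: (720 - 661) mod 720 = 59 minutes = 12:59.

Final answer: 12:59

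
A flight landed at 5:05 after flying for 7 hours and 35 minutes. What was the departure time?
Starting time: 5:05 = 305 total minutes past 12:00
Subtracting: 7 hours and 35 minutes = 455 minutes
305 - 455 = -150 (negative, add 12 hours = 720) = 570 minutes
= 9 hours and 30 minutes past 12:00 = 9:30

Final answer: 9:30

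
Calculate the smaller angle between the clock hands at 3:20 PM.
Hour hand position: 3 x 30 + 20 x 0.5 = 100 degrees
Minute hand position: 20 x 6 = 120 degrees
Difference: |100 - 120| = 20 degrees
The angle between the hands is 20 degrees

Final answer: 20 degrees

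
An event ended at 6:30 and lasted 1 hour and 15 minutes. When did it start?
Starting time: 6:30 = 390 total minutes past 12:00
Subtracting: 1 hour and 15 minutes = 75 minutes
390 - 75 = 315 minutes
= 5 hours and 15 minutes past 12:00 = 5:15

Final answer: 5:15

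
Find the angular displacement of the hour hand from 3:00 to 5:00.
The hour hand moves 0.5 degrees per minute.
Time elapsed: 5:00 - 3:00 = 120 minutes
Angular displacement: 120 x 0.5 = 60 degrees

Final answer: 60 degrees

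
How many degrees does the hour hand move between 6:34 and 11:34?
The hour hand moves 0.5 degrees per minute.
Time elapsed: 11:34 - 6:34 = 300 minutes
Angular displacement: 300 x 0.5 = 150 degrees

Final answer: 150 degrees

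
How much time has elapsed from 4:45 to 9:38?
From 4:45 to 9:38:
(9 x 60 + 38) - (4 x 60 + 45) = 578 - 285 = 293 minutes
= 4 hours and 53 minutes

Final answer: 4 hours and 53 minutes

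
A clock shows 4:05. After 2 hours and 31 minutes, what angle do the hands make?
First find the time 2 hours and 31 minutes after 4:05.
Total minutes: 4 x 60 + 5 + 2 x 60 + 31 = 396.
396 mod 720 = 396 minutes = 6:36.
Now compute the angle at 6:36:
Hour hand: 6 x 30 + 36 x 0.5 = 198 degrees
Minute hand: 36 x 6 = 216 degrees
Difference: |198 - 216| = 18 degrees
The angle is 18 degrees

Final answer: 18 degrees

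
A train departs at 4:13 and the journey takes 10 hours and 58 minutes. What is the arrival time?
Starting time: 4:13
Adding 58 minutes to 13 minutes: 13 + 58 = 71 minutes = 1 hour and 11 minutes
Adding 10 hours: 4 + 10 + 1 (carry) = 15 - 12 = 3
Final time: 3:11

Final answer: 3:11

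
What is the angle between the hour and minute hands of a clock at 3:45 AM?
Hour hand position: 3 x 30 + 45 x 0.5 = 112.5 degrees
Minute hand position: 45 x 6 = 270 degrees
Difference: |112.5 - 270| = 157.5 degrees
The angle between the hands is 157.5 degrees

Final answer: 157.5 degrees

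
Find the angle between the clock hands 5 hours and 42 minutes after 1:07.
First find the time 5 hours and 42 minutes after 1:07.
Total minutes: 1 x 60 + 7 + 5 x 60 + 42 = 409.
409 mod 720 = 409 minutes = 6:49.
Now compute the angle at 6:49:
Hour hand: 6 x 30 + 49 x 0.5 = 204.5 degrees
Minute hand: 49 x 6 = 294 degrees
Difference: |204.5 - 294| = 89.5 degrees
The angle is 89.5 degrees

Final answer: 89.5 degrees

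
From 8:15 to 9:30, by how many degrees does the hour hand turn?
The hour hand moves 0.5 degrees per minute.
Time elapsed: 9:30 - 8:15 = 75 minutes
Angular displacement: 75 x 0.5 = 37.5 degrees

Final answer: 37.5 degrees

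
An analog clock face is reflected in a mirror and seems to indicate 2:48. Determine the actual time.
Reflection across the vertical (12-6) axis maps a hand at angle A degrees to (360 - A) degrees, which sends a reading of T minutes past 12:00 to (720 - T) minutes past 12:00.
Mirror reads 2:48 = 168 minutes past 12:00.
Actual time: (720 - 168) mod 720 = 552 minutes = 9:12.

Final answer: 9:12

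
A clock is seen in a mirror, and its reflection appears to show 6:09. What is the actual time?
Reflection across the vertical (12-6) axis maps a hand at angle A degrees to (360 - A) degrees, which sends a reading of T minutes past 12:00 to (720 - T) minutes past 12:00.
Mirror reads 6:09 = 369 minutes past 12:00.
Actual time: (720 - 369) mod 720 = 351 minutes = 5:51.

Final answer: 5:51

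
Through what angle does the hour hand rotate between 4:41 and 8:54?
The hour hand moves 0.5 degrees per minute.
Time elapsed: 8:54 - 4:41 = 253 minutes
Angular displacement: 253 x 0.5 = 126.5 degrees

Final answer: 126.5 degrees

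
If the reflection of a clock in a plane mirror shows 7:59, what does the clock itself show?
Reflection across the vertical (12-6) axis maps a hand at angle A degrees to (360 - A) degrees, which sends a reading of T minutes past 12:00 to (720 - T) minutes past 12:00.
Mirror reads 7:59 = 479 minutes past 12:00.
Actual time: (720 - 479) mod 720 = 241 minutes = 4:01.

Final answer: 4:01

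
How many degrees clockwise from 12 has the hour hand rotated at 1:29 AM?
The hour hand moves 30 degrees per hour and 0.5 degrees per minute.
At 1:29: (1) x 30 + 29 x 0.5 = 30 + 14.5 = 44.5 degrees

Final answer: 44.5 degrees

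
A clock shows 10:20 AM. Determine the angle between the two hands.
Hour hand position: 10 x 30 + 20 x 0.5 = 310 degrees
Minute hand position: 20 x 6 = 120 degrees
Difference: |310 - 120| = 190 degrees
Since 190 > 180, the smaller angle is 360 - 190 = 170 degrees

Final answer: 170 degrees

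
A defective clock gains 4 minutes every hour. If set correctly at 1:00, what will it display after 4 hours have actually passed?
For every 60 true minutes, the faulty clock advances 60 + 4 = 64 minutes.
True elapsed: 4 hours = 240 minutes.
Faulty clock advances: 240 x 64/60 = 256 minutes (drift: 16 minutes ahead).
Shown time: 1:00 + 256 minutes = 5:16.

Final answer: 5:16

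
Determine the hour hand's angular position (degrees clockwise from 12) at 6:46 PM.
The hour hand moves 30 degrees per hour and 0.5 degrees per minute.
At 6:46: (6) x 30 + 46 x 0.5 = 180 + 23 = 203 degrees

Final answer: 203 degrees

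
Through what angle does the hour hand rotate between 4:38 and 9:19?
The hour hand moves 0.5 degrees per minute.
Time elapsed: 9:19 - 4:38 = 281 minutes
Angular displacement: 281 x 0.5 = 140.5 degrees

Final answer: 140.5 degrees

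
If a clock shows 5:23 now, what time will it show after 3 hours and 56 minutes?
Starting time: 5:23
Adding 56 minutes to 23 minutes: 23 + 56 = 79 minutes = 1 hour and 19 minutes
Adding 3 hours: 5 + 3 + 1 (carry) = 9
Final time: 9:19

Final answer: 9:19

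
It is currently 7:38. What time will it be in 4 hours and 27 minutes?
Starting time: 7:38
Adding 27 minutes to 38 minutes: 38 + 27 = 65 minutes = 1 hour and 5 minutes
Adding 4 hours: 7 + 4 + 1 (carry) = 12
Final time: 12:05

Final answer: 12:05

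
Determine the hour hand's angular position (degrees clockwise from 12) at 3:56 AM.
The hour hand moves 30 degrees per hour and 0.5 degrees per minute.
At 3:56: (3) x 30 + 56 x 0.5 = 90 + 28 = 118 degrees

Final answer: 118 degrees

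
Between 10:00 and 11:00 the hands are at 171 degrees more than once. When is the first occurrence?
At t minutes past 10:00, the hour hand is at 30 x 10 + 0.5t degrees and the minute hand is at 6t degrees.
The smaller angle between them is 171 degrees when |30H - 5.5t| = 171 or |30H - 5.5t| = 189.
With H = 10, solve 30 x 10 - 5.5t = +/- target for each target:
  t = (30 x 10 - 171) / 5.5 = 23.45
  t = (30 x 10 + 171) / 5.5 = 85.64 (outside (0, 60))
  t = (30 x 10 - 189) / 5.5 = 20.18
  t = (30 x 10 + 189) / 5.5 = 88.91 (outside (0, 60))
Valid solutions in (0, 60): {20.18, 23.45} minutes.
The first occurrence is t = 20.18 minutes.
The hands form a 171-degree angle at 20.18 minutes past 10:00.

Final answer: 20.18 minutes past 10:00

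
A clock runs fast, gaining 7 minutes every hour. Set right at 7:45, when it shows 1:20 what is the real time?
For every 60 true minutes, the faulty clock advances 67 minutes, so 1 faulty-clock minute corresponds to 60/67 true minutes.
From 7:45 to 1:20 on the faulty dial is 335 minutes.
True elapsed: 335 x 60/67 = 300 minutes = 5 hours.
True time: 7:45 + 5 hours = 12:45.

Final answer: 12:45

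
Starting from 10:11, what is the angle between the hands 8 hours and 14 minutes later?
First find the time 8 hours and 14 minutes after 10:11.
Total minutes: 10 x 60 + 11 + 8 x 60 + 14 = 1105.
1105 mod 720 = 385 minutes = 6:25.
Now compute the angle at 6:25:
Hour hand: 6 x 30 + 25 x 0.5 = 192.5 degrees
Minute hand: 25 x 6 = 150 degrees
Difference: |192.5 - 150| = 42.5 degrees
The angle is 42.5 degrees

Final answer: 42.5 degrees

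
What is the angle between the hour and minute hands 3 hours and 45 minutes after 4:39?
First find the time 3 hours and 45 minutes after 4:39.
Total minutes: 4 x 60 + 39 + 3 x 60 + 45 = 504.
504 mod 720 = 504 minutes = 8:24.
Now compute the angle at 8:24:
Hour hand: 8 x 30 + 24 x 0.5 = 252 degrees
Minute hand: 24 x 6 = 144 degrees
Difference: |252 - 144| = 108 degrees
The angle is 108 degrees

Final answer: 108 degrees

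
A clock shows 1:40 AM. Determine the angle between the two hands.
Hour hand position: 1 x 30 + 40 x 0.5 = 50 degrees
Minute hand position: 40 x 6 = 240 degrees
Difference: |50 - 240| = 190 degrees
Since 190 > 180, the smaller angle is 360 - 190 = 170 degrees

Final answer: 170 degrees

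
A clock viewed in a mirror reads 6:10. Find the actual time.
Reflection across the vertical (12-6) axis maps a hand at angle A degrees to (360 - A) degrees, which sends a reading of T minutes past 12:00 to (720 - T) minutes past 12:00.
Mirror reads 6:10 = 370 minutes past 12:00.
Actual time: (720 - 370) mod 720 = 350 minutes = 5:50.

Final answer: 5:50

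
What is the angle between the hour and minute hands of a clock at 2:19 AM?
Hour hand position: 2 x 30 + 19 x 0.5 = 69.5 degrees
Minute hand position: 19 x 6 = 114 degrees
Difference: |69.5 - 114| = 44.5 degrees
The angle between the hands is 44.5 degrees

Final answer: 44.5 degrees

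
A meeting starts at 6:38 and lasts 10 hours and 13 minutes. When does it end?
Starting time: 6:38
Adding 13 minutes to 38 minutes: 38 + 13 = 51 minutes
Adding 10 hours: 6 + 10 = 16 - 12 = 4
Final time: 4:51

Final answer: 4:51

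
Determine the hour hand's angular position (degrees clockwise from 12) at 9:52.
The hour hand moves 30 degrees per hour and 0.5 degrees per minute.
At 9:52: (9) x 30 + 52 x 0.5 = 270 + 26 = 296 degrees

Final answer: 296 degrees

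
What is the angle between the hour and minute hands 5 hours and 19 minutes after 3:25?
First find the time 5 hours and 19 minutes after 3:25.
Total minutes: 3 x 60 + 25 + 5 x 60 + 19 = 524.
524 mod 720 = 524 minutes = 8:44.
Now compute the angle at 8:44:
Hour hand: 8 x 30 + 44 x 0.5 = 262 degrees
Minute hand: 44 x 6 = 264 degrees
Difference: |262 - 264| = 2 degrees
The angle is 2 degrees

Final answer: 2 degrees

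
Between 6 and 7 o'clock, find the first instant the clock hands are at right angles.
At t minutes past 6:00, the hour hand is at 30 x 6 + 0.5t degrees and the minute hand is at 6t degrees.
The smaller angle between them is 90 degrees when |30H - 5.5t| = 90 or |30H - 5.5t| = 270.
With H = 6, solve 30 x 6 - 5.5t = +/- target for each target:
  t = (30 x 6 - 90) / 5.5 = 16.36
  t = (30 x 6 + 90) / 5.5 = 49.09
  t = (30 x 6 - 270) / 5.5 = -16.36 (outside (0, 60))
  t = (30 x 6 + 270) / 5.5 = 81.82 (outside (0, 60))
Valid solutions in (0, 60): {16.36, 49.09} minutes.
First occurrence: t = 16.36 minutes.
The hands are at right angles at 16.36 minutes past 6:00.

Final answer: 16.36 minutes past 6:00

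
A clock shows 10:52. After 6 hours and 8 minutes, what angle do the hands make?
First find the time 6 hours and 8 minutes after 10:52.
Total minutes: 10 x 60 + 52 + 6 x 60 + 8 = 1020.
1020 mod 720 = 300 minutes = 5:00.
Now compute the angle at 5:00:
Hour hand: 5 x 30 + 0 x 0.5 = 150 degrees
Minute hand: 0 x 6 = 0 degrees
Difference: |150 - 0| = 150 degrees
The angle is 150 degrees

Final answer: 150 degrees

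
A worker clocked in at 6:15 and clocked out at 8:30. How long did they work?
From 6:15 to 8:30:
(8 x 60 + 30) - (6 x 60 + 15) = 510 - 375 = 135 minutes
= 2 hours and 15 minutes

Final answer: 2 hours and 15 minutes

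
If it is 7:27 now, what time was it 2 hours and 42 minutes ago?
Starting time: 7:27 = 447 total minutes past 12:00
Subtracting: 2 hours and 42 minutes = 162 minutes
447 - 162 = 285 minutes
= 4 hours and 45 minutes past 12:00 = 4:45

Final answer: 4:45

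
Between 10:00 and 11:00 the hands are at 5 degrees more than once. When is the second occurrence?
At t minutes past 10:00, the hour hand is at 30 x 10 + 0.5t degrees and the minute hand is at 6t degrees.
The smaller angle between them is 5 degrees when |30H - 5.5t| = 5 or |30H - 5.5t| = 355.
With H = 10, solve 30 x 10 - 5.5t = +/- target for each target:
  t = (30 x 10 - 5) / 5.5 = 53.64
  t = (30 x 10 + 5) / 5.5 = 55.45
  t = (30 x 10 - 355) / 5.5 = -10 (outside (0, 60))
  t = (30 x 10 + 355) / 5.5 = 119.09 (outside (0, 60))
Valid solutions in (0, 60): {53.64, 55.45} minutes.
The second occurrence is t = 55.45 minutes.
The hands form a 5-degree angle at 55.45 minutes past 10:00.

Final answer: 55.45 minutes past 10:00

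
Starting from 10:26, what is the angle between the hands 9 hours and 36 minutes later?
First find the time 9 hours and 36 minutes after 10:26.
Total minutes: 10 x 60 + 26 + 9 x 60 + 36 = 1202.
1202 mod 720 = 482 minutes = 8:02.
Now compute the angle at 8:02:
Hour hand: 8 x 30 + 2 x 0.5 = 241 degrees
Minute hand: 2 x 6 = 12 degrees
Difference: |241 - 12| = 229 degrees
Smaller angle: 360 - 229 = 131 degrees

Final answer: 131 degrees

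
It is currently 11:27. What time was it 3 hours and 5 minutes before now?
Starting time: 11:27 = 687 total minutes past 12:00
Subtracting: 3 hours and 5 minutes = 185 minutes
687 - 185 = 502 minutes
= 8 hours and 22 minutes past 12:00 = 8:22

Final answer: 8:22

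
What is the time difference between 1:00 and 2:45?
From 1:00 to 2:45:
(2 x 60 + 45) - (1 x 60 + 0) = 165 - 60 = 105 minutes
= 1 hour and 45 minutes

Final answer: 1 hour and 45 minutes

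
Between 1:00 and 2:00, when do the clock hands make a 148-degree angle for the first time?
At t minutes past 1:00, the hour hand is at 30 x 1 + 0.5t degrees and the minute hand is at 6t degrees.
The smaller angle between them is 148 degrees when |30H - 5.5t| = 148 or |30H - 5.5t| = 212.
With H = 1, solve 30 x 1 - 5.5t = +/- target for each target:
  t = (30 x 1 - 148) / 5.5 = -21.45 (outside (0, 60))
  t = (30 x 1 + 148) / 5.5 = 32.36
  t = (30 x 1 - 212) / 5.5 = -33.09 (outside (0, 60))
  t = (30 x 1 + 212) / 5.5 = 44
Valid solutions in (0, 60): {32.36, 44} minutes.
The first occurrence is t = 32.36 minutes.
The hands form a 148-degree angle at 32.36 minutes past 1:00.

Final answer: 32.36 minutes past 1:00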